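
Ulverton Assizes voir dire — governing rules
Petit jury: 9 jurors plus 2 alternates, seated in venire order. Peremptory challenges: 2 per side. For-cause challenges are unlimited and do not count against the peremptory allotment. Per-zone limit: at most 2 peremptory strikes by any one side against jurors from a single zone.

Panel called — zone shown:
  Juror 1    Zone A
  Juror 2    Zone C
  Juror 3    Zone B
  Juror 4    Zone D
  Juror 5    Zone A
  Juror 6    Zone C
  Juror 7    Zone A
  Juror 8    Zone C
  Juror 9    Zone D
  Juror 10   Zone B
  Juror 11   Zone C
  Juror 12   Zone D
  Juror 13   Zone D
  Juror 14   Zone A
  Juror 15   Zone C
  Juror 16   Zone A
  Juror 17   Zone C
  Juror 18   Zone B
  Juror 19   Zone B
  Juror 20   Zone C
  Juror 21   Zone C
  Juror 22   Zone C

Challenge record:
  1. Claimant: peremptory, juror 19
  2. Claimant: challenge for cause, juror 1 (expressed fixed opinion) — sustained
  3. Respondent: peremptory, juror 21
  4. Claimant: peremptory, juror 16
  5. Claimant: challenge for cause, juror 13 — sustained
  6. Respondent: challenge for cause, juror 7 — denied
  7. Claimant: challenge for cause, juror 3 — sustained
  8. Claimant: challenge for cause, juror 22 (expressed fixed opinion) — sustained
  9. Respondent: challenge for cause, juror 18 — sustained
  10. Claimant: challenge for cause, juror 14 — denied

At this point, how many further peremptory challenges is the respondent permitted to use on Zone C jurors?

Respondent peremptories so far: #21 — 1 of 2 used, 1 left overall.
Against Zone C: #21 — 1 used; per-zone cap 2 leaves 1.
Binding limit: min(1, 1) = 1.

1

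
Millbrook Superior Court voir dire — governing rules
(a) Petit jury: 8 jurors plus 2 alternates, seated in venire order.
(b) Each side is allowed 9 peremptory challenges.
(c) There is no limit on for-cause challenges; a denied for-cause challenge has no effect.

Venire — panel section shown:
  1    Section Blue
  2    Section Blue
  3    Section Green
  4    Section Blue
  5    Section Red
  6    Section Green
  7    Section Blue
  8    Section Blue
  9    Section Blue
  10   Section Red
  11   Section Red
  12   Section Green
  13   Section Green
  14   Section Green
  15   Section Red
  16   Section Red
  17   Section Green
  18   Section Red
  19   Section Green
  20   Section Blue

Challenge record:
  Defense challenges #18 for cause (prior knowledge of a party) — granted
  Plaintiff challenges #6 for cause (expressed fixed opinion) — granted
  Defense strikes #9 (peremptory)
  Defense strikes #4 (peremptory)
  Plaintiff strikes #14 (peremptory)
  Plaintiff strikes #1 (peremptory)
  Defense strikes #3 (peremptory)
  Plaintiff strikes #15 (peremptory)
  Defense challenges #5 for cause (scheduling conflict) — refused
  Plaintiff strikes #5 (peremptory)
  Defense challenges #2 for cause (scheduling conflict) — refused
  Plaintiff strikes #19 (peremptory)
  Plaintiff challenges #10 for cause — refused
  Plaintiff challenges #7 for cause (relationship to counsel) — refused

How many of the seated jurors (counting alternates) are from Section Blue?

4

Removed: #1, #3, #4, #5, #6, #9, #14, #15, #18, #19.
Seated (10 incl. alternates): #2, #7, #8, #10, #11, #12, #13, #16, #17, #20.
Of those, in Section Blue: #2, #7, #8, #20 → 4.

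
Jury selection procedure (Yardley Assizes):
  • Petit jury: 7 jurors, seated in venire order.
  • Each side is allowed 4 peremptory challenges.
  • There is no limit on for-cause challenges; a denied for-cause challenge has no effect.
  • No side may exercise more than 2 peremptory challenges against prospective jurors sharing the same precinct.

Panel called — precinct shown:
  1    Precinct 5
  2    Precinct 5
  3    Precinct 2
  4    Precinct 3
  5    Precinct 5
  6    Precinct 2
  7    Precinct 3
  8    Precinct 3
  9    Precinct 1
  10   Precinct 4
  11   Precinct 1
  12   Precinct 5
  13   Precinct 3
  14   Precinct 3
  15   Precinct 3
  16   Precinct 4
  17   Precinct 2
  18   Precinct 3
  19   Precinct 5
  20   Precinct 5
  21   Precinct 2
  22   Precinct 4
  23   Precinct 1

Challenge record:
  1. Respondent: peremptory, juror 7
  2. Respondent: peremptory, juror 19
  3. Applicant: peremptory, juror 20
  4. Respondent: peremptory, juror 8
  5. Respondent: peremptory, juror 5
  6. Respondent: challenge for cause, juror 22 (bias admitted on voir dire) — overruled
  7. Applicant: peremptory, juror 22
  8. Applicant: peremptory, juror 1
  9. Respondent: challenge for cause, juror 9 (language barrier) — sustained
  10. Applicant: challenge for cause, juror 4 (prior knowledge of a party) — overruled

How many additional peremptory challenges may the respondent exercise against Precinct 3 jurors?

0

Respondent peremptories so far: #7, #19, #8, #5 — 4 of 4 used, 0 left overall.
Against Precinct 3: #7, #8 — 2 used; per-precinct cap 2 leaves 0.
Binding limit: min(0, 0) = 0.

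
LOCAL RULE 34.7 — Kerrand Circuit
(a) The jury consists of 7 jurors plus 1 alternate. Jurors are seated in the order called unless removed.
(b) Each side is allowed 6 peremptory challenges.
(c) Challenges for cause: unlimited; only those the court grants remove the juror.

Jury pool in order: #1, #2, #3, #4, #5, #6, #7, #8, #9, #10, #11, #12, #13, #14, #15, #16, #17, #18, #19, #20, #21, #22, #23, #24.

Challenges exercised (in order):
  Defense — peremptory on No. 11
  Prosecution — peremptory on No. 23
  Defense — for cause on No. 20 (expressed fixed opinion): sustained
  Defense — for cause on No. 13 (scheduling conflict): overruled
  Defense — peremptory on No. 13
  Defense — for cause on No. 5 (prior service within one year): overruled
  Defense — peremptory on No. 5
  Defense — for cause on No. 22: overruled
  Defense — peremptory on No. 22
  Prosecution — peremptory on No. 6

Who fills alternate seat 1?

Removed: #5, #6, #11, #13, #20, #22, #23.
Seating in order: seats 1–7 → #1, #2, #3, #4, #7, #8, #9; alternates → #10.
So alternate 1 is #10.

10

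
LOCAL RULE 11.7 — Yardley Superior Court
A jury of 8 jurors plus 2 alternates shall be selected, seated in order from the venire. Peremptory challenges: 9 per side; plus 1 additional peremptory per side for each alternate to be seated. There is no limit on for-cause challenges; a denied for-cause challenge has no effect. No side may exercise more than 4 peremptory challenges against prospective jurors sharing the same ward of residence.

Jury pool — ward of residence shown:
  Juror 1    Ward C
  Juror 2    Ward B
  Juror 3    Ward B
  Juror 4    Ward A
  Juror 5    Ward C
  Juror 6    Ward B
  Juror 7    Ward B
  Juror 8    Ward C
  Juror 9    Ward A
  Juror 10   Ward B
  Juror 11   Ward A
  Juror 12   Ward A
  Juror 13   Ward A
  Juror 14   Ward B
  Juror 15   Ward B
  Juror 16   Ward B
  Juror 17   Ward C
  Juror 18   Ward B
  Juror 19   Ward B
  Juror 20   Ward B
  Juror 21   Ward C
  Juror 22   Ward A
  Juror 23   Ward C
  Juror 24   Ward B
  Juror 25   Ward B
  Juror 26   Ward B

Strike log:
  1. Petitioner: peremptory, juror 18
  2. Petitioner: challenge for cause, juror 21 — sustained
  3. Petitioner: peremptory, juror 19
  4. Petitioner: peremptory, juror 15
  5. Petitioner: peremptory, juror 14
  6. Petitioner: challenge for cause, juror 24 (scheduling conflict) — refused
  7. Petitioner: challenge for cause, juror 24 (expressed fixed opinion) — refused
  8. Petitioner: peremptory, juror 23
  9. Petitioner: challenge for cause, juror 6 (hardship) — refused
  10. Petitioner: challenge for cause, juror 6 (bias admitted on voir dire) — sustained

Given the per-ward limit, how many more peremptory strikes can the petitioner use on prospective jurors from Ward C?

Petitioner peremptories so far: #18, #19, #15, #14, #23 — 5 of 11 used, 6 left overall.
Against Ward C: #23 — 1 used; per-ward cap 4 leaves 3.
Binding limit: min(6, 3) = 3.

3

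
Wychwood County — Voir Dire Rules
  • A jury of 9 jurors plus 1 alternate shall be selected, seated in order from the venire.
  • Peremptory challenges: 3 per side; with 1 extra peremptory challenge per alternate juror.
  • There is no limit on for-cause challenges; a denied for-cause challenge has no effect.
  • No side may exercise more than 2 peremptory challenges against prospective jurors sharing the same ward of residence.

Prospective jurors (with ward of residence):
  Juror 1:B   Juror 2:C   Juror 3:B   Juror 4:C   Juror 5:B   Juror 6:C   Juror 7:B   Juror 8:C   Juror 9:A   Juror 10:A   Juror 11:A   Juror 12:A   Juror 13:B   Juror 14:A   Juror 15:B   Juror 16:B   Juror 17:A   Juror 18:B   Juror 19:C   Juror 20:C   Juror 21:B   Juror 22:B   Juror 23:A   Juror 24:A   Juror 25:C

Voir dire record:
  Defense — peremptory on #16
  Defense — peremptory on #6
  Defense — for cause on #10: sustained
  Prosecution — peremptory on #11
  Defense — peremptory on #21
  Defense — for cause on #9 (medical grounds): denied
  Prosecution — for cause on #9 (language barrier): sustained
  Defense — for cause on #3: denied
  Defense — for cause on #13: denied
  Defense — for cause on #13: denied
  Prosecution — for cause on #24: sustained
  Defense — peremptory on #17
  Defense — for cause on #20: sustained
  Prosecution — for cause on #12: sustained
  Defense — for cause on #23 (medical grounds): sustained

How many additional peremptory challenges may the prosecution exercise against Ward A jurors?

1

Prosecution peremptories so far: #11 — 1 of 4 used, 3 left overall.
Against Ward A: #11 — 1 used; per-ward cap 2 leaves 1.
Binding limit: min(3, 1) = 1.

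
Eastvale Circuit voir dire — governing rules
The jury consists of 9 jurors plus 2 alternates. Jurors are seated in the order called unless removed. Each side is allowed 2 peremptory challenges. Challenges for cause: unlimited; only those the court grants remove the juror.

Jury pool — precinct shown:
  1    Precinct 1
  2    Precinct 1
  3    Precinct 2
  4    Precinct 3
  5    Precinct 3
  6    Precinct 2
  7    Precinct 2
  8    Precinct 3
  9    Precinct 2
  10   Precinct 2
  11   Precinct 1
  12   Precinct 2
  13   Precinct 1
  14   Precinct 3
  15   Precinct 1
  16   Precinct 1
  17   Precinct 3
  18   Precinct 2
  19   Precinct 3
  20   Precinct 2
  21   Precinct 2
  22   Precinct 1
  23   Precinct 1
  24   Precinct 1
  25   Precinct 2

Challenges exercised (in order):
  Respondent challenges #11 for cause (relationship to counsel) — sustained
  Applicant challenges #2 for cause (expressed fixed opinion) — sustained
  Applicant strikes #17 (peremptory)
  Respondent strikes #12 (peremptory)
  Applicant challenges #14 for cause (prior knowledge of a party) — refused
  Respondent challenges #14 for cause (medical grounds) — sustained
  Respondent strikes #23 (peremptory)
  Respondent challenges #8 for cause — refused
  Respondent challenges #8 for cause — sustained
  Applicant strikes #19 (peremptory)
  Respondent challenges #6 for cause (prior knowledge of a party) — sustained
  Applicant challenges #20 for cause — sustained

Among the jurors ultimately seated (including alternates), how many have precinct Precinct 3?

2

Removed: #2, #6, #8, #11, #12, #14, #17, #19, #20, #23.
Seated (11 incl. alternates): #1, #3, #4, #5, #7, #9, #10, #13, #15, #16, #18.
Of those, in Precinct 3: #4, #5 → 2.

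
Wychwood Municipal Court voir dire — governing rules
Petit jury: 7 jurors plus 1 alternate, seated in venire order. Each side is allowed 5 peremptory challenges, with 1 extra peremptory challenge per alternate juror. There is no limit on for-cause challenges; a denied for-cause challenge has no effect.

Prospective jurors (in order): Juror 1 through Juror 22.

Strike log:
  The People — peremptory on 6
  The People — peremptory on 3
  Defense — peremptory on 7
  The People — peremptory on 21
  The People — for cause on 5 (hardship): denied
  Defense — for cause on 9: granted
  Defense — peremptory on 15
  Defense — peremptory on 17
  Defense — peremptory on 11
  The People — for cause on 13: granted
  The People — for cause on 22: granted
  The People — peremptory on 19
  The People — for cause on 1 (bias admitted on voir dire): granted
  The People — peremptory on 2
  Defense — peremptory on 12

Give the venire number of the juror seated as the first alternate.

20

Removed: #1, #2, #3, #6, #7, #9, #11, #12, #13, #15, #17, #19, #21, #22. (#5 stays — for-cause denied.)
Seating in order: seats 1–7 → #4, #5, #8, #10, #14, #16, #18; alternates → #20.
So alternate 1 is #20.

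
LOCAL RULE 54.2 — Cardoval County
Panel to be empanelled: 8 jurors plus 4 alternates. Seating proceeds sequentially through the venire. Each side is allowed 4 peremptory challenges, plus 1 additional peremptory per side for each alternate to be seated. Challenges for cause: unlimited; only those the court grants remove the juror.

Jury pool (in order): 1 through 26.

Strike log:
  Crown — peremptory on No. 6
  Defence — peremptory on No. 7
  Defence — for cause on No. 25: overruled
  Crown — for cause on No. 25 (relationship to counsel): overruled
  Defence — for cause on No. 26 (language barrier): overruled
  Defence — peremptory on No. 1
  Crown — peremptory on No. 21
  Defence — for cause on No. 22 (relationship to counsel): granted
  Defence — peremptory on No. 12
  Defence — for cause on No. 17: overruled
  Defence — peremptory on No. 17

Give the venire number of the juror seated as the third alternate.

15

Removed: #1, #6, #7, #12, #17, #21, #22. (#25, #26 stay — for-cause denied.)
Seating in order: seats 1–8 → #2, #3, #4, #5, #8, #9, #10, #11; alternates → #13, #14, #15, #16.
So alternate 3 is #15.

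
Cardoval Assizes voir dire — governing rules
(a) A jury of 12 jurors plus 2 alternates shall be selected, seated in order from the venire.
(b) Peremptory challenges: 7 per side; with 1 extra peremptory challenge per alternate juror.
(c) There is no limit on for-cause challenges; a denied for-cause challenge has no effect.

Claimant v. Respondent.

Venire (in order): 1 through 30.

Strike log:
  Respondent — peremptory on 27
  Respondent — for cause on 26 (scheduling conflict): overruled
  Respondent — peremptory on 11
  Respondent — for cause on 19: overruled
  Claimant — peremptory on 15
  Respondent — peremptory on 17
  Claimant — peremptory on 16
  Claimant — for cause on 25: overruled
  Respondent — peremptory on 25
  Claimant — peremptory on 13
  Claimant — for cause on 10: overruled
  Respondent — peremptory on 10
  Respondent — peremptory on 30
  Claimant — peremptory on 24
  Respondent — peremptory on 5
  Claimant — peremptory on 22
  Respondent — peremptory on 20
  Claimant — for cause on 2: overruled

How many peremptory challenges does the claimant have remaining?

Claimant allotment: 7 base + 1 × 2 alternates = 9.
Claimant peremptories used: #15, #16, #13, #24, #22 — 5 (for-cause on #25, #10, #2 don't count).
Remaining: 9 − 5 = 4.

4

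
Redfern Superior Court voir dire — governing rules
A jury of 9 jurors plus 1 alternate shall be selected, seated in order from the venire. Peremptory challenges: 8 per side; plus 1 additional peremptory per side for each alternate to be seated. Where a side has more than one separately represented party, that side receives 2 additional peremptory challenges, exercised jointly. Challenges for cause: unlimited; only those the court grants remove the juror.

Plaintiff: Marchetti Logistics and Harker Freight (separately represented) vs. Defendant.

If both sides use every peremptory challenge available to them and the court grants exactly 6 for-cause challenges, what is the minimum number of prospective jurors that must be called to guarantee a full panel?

Seats to fill: 9 + 1 alternates = 10.
Peremptories — Plaintiff: 8 + 1×1 + 2 = 11; Defendant: 8 + 1×1 = 9; total 20.
For-cause removals: 6.
Minimum venire: 10 + 20 + 6 = 36.

36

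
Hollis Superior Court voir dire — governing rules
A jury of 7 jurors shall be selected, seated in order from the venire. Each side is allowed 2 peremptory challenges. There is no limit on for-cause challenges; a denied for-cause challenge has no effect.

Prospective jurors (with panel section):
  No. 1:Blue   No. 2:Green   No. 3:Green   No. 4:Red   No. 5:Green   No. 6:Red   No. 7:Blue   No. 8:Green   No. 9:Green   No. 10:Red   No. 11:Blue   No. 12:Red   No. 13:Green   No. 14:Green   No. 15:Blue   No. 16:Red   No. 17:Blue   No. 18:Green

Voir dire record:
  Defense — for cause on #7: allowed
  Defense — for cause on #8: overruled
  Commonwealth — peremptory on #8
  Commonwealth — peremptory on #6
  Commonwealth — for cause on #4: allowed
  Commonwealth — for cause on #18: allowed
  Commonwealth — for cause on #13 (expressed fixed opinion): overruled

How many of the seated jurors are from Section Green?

4

Removed: #4, #6, #7, #8, #18.
Seated jurors 1–7: #1, #2, #3, #5, #9, #10, #11.
Of those, in Section Green: #2, #3, #5, #9 → 4.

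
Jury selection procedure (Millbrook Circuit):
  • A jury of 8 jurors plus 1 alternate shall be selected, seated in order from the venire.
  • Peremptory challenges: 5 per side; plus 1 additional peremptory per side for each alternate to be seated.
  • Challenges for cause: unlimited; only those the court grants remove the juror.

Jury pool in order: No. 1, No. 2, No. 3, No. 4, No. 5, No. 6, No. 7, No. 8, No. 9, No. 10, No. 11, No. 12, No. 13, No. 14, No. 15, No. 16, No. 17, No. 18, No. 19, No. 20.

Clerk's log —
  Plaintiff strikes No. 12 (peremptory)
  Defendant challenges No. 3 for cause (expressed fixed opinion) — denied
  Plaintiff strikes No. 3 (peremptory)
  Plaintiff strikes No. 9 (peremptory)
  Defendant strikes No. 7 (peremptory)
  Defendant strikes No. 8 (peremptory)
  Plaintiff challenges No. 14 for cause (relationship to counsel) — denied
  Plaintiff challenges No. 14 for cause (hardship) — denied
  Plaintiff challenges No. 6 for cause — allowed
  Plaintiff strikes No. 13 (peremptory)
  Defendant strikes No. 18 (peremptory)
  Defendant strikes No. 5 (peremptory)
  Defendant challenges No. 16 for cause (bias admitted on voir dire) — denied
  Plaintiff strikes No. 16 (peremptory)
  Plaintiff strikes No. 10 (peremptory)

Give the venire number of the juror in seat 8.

19

Removed: #3, #5, #6, #7, #8, #9, #10, #12, #13, #16, #18. (#14 stays — for-cause denied.)
Seating in order: seats 1–8 → #1, #2, #4, #11, #14, #15, #17, #19; alternates → #20.
So seat 8 is #19.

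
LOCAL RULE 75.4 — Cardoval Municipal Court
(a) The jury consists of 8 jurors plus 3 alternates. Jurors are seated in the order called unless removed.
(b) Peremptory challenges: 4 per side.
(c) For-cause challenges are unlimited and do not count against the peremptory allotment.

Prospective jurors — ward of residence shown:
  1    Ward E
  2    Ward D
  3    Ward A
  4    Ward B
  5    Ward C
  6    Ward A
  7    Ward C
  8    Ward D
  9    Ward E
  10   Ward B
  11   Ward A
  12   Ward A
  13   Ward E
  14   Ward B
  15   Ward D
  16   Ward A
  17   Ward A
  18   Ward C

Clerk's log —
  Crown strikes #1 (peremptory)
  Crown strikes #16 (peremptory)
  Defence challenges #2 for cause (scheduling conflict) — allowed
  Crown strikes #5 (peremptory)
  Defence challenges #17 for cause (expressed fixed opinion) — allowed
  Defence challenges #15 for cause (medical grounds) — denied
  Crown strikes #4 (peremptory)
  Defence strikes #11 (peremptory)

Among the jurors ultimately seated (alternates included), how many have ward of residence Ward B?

2

Removed: #1, #2, #4, #5, #11, #16, #17.
Seated (11 incl. alternates): #3, #6, #7, #8, #9, #10, #12, #13, #14, #15, #18.
Of those, in Ward B: #10, #14 → 2.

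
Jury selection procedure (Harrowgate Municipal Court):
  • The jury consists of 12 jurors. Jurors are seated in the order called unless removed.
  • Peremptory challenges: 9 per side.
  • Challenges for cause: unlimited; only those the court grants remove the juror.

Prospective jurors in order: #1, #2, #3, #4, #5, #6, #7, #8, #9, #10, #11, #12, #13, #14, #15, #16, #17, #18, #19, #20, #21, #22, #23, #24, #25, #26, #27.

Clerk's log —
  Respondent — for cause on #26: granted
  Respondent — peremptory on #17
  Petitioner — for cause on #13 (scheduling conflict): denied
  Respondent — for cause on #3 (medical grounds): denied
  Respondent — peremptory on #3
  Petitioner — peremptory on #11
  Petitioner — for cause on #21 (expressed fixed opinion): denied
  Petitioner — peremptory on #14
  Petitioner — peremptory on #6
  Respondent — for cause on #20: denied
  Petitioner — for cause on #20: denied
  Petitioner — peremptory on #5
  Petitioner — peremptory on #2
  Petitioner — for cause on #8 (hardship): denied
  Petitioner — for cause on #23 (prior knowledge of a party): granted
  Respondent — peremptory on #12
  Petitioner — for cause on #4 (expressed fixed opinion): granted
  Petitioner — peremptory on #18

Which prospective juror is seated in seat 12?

Removed: #2, #3, #4, #5, #6, #11, #12, #14, #17, #18, #23, #26. (#8, #13, #20, #21 stay — for-cause denied.)
Seating in order: seats 1–12 → #1, #7, #8, #9, #10, #13, #15, #16, #19, #20, #21, #22.
So seat 12 is #22.

22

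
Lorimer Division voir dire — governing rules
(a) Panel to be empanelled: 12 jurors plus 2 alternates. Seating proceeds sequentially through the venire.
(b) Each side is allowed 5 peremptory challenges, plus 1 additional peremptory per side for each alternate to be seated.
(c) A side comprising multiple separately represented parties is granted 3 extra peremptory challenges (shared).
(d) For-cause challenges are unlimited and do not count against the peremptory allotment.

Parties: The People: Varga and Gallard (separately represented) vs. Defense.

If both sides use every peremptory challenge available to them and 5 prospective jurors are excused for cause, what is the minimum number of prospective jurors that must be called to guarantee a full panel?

Seats to fill: 12 + 2 alternates = 14.
Peremptories — The People: 5 + 1×2 + 3 = 10; Defense: 5 + 1×2 = 7; total 17.
For-cause removals: 5.
Minimum venire: 14 + 17 + 5 = 36.

36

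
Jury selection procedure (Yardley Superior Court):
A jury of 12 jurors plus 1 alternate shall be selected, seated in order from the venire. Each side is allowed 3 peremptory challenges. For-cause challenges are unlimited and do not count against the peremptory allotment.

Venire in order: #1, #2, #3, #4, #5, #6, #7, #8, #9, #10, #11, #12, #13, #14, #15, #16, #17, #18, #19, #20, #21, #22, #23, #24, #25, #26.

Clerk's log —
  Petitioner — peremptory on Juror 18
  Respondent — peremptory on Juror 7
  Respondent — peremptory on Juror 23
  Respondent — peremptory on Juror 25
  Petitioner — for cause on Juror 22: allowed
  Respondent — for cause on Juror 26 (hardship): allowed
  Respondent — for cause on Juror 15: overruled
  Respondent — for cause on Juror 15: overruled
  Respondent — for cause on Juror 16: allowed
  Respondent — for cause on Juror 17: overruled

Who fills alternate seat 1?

14

Removed: #7, #16, #18, #22, #23, #25, #26. (#15, #17 stay — for-cause denied.)
Filling seats in venire order through position 13: #1, #2, #3, #4, #5, #6, #8, #9, #10, #11, #12, #13, #14.
So alternate 1 is #14.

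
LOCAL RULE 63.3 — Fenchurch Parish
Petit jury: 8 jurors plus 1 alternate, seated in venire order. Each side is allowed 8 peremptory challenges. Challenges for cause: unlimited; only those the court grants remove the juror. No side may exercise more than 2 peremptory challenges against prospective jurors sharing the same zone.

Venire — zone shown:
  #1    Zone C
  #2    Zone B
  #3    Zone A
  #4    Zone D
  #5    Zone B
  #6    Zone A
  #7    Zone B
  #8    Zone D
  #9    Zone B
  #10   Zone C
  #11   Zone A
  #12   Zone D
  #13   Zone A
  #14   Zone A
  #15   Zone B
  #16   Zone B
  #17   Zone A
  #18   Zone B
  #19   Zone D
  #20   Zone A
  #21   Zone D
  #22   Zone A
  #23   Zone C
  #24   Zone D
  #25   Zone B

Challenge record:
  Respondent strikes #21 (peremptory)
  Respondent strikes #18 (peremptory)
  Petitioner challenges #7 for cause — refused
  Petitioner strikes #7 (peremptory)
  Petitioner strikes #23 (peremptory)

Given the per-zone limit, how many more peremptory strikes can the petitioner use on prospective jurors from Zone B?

Petitioner peremptories so far: #7, #23 — 2 of 8 used, 6 left overall.
Against Zone B: #7 — 1 used; per-zone cap 2 leaves 1.
Binding limit: min(6, 1) = 1.

1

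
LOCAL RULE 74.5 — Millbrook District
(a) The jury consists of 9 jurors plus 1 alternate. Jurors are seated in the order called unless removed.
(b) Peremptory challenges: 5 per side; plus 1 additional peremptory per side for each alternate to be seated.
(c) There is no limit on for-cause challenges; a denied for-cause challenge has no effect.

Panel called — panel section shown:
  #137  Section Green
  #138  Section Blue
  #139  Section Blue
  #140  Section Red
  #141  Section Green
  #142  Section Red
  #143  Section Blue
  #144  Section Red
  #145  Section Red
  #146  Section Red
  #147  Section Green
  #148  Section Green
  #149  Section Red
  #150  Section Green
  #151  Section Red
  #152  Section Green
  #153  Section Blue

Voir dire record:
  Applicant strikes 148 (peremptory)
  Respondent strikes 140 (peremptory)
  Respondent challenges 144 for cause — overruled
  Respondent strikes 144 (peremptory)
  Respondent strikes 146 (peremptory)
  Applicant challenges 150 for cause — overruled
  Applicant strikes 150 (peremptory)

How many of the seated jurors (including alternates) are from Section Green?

Removed: #140, #144, #146, #148, #150.
Seated (10 incl. alternates): #137, #138, #139, #141, #142, #143, #145, #147, #149, #151.
Of those, in Section Green: #137, #141, #147 → 3.

3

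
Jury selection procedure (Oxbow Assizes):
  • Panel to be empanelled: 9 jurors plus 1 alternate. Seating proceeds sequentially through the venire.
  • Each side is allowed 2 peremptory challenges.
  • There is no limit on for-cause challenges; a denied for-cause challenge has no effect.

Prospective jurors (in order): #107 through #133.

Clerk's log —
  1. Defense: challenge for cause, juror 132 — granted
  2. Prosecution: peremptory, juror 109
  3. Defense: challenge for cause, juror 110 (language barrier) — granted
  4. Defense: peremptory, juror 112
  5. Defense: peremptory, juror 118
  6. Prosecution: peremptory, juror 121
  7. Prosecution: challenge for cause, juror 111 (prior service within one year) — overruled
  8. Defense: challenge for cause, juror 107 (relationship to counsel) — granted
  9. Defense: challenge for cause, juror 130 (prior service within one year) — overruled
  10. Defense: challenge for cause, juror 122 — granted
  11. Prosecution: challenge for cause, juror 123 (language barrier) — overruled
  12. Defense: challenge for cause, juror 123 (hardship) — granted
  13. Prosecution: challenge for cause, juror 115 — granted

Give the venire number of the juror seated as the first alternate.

Removed: #107, #109, #110, #112, #115, #118, #121, #122, #123, #132. (#111, #130 stay — for-cause denied.)
Filling seats in venire order through position 10: #108, #111, #113, #114, #116, #117, #119, #120, #124, #125.
So alternate 1 is #125.

125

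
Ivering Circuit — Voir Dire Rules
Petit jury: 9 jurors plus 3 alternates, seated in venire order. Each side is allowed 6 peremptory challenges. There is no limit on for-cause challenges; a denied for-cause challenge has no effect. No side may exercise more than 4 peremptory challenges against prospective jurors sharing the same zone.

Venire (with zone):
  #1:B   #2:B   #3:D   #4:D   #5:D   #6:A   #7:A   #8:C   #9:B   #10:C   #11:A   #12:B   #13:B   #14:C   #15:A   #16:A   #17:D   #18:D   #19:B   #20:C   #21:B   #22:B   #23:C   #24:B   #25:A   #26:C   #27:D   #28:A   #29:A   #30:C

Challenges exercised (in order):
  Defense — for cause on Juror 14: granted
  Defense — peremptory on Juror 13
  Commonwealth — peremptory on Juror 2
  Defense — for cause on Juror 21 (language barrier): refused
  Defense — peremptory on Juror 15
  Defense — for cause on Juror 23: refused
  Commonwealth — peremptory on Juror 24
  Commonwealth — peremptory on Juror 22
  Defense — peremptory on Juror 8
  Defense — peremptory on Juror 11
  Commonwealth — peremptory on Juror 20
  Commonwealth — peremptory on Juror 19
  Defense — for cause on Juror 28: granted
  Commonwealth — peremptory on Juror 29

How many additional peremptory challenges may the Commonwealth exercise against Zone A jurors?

0

Commonwealth peremptories so far: #2, #24, #22, #20, #19, #29 — 6 of 6 used, 0 left overall.
Against Zone A: #29 — 1 used; per-zone cap 4 leaves 3.
Binding limit: min(0, 3) = 0.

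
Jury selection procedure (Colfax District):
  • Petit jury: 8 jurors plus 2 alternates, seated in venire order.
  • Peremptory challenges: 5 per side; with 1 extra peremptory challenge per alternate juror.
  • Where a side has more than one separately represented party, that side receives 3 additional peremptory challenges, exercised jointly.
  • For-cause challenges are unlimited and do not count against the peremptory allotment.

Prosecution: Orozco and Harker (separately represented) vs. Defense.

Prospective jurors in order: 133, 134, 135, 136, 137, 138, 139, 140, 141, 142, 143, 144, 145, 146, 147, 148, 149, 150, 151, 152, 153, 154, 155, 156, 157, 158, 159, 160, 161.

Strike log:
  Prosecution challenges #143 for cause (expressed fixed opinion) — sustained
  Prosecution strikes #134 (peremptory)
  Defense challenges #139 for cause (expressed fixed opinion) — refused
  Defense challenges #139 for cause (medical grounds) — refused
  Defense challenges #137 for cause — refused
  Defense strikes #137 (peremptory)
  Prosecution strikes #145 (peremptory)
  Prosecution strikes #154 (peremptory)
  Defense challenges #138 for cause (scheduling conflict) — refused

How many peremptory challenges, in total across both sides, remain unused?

Prosecution allotment: 5 base + 1 × 2 alternates + 3 multi-party = 10. Defense allotment: 5 base + 1 × 2 alternates = 7.
Prosecution peremptories used: #134, #145, #154 — 3 (the for-cause on #143 doesn't count).
Defense peremptories used: #137 — 1 (for-cause on #139, #139, #137, #138 don't count).
Remaining: (10 − 3) + (7 − 1) = 13.

13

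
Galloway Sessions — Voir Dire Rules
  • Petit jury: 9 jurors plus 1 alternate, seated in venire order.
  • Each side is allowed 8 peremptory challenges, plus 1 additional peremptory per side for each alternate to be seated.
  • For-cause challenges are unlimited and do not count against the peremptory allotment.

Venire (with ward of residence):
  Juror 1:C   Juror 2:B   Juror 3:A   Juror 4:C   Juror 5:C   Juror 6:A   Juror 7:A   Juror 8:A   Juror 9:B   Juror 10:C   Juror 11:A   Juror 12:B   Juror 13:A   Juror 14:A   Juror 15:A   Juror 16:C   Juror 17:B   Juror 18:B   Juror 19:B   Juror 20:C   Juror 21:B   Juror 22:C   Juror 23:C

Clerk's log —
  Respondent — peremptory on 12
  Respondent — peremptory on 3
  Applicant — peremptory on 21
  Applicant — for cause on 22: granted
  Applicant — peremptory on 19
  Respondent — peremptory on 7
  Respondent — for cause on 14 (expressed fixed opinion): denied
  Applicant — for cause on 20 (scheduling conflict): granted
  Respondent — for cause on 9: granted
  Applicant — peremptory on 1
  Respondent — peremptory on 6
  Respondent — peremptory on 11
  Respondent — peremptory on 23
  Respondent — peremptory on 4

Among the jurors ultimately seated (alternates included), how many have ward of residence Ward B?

3

Removed: #1, #3, #4, #6, #7, #9, #11, #12, #19, #20, #21, #22, #23.
Seated (10 incl. alternates): #2, #5, #8, #10, #13, #14, #15, #16, #17, #18.
Of those, in Ward B: #2, #17, #18 → 3.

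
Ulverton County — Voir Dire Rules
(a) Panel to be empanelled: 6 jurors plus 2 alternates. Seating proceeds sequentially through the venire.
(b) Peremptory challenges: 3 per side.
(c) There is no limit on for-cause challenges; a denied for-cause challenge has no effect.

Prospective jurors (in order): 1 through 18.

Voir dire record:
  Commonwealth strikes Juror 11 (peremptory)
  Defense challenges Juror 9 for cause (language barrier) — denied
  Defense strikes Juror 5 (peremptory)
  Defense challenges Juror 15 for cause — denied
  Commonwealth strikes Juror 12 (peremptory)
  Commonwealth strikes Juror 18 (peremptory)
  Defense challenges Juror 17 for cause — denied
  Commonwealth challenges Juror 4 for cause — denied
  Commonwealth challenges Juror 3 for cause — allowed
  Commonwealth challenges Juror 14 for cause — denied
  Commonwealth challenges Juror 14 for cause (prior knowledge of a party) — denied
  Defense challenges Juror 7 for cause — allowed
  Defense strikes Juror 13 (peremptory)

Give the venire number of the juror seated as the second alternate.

Removed: #3, #5, #7, #11, #12, #13, #18. (#4, #9, #14, #15, #17 stay — for-cause denied.)
Filling seats in venire order through position 8: #1, #2, #4, #6, #8, #9, #10, #14.
So alternate 2 is #14.

14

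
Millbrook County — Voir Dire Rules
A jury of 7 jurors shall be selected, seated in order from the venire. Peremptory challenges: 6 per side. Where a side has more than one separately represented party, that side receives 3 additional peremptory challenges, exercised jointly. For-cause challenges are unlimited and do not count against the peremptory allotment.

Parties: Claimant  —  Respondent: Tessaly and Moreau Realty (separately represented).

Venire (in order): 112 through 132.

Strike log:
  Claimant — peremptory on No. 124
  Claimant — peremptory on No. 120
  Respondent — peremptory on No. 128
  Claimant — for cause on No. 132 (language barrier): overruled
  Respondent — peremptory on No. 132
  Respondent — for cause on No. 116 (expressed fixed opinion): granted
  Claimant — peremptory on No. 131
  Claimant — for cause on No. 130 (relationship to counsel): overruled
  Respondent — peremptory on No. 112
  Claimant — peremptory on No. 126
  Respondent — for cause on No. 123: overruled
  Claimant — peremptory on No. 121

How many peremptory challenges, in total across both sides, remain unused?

7

Claimant allotment: 6. Respondent allotment: 6 base + 3 multi-party = 9.
Claimant peremptories used: #124, #120, #131, #126, #121 — 5 (for-cause on #132, #130 don't count).
Respondent peremptories used: #128, #132, #112 — 3 (for-cause on #116, #123 don't count).
Remaining: (6 − 5) + (9 − 3) = 7.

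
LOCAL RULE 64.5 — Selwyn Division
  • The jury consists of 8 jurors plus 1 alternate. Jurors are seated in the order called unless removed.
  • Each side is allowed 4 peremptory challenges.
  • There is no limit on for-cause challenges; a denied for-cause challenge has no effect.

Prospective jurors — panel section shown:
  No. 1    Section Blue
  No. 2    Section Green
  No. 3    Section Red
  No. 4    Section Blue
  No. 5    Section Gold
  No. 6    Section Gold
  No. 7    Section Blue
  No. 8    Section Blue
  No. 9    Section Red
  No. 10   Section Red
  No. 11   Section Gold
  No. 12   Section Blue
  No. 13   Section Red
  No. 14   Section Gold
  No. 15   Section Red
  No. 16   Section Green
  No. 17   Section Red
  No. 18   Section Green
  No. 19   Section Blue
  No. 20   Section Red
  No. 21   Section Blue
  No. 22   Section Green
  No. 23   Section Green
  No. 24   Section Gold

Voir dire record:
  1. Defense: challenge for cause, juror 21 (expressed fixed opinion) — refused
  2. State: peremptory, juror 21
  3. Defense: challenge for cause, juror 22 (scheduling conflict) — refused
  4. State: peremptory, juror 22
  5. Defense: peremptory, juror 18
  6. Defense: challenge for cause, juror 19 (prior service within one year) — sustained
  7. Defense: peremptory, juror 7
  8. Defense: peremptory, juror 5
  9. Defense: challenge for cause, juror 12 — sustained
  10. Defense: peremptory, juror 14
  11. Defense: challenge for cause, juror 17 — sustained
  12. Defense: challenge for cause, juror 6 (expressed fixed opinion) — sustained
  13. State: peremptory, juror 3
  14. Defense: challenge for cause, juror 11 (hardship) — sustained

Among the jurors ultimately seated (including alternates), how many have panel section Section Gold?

Removed: #3, #5, #6, #7, #11, #12, #14, #17, #18, #19, #21, #22.
Seated (9 incl. alternates): #1, #2, #4, #8, #9, #10, #13, #15, #16.
None of those are in Section Gold → 0.

0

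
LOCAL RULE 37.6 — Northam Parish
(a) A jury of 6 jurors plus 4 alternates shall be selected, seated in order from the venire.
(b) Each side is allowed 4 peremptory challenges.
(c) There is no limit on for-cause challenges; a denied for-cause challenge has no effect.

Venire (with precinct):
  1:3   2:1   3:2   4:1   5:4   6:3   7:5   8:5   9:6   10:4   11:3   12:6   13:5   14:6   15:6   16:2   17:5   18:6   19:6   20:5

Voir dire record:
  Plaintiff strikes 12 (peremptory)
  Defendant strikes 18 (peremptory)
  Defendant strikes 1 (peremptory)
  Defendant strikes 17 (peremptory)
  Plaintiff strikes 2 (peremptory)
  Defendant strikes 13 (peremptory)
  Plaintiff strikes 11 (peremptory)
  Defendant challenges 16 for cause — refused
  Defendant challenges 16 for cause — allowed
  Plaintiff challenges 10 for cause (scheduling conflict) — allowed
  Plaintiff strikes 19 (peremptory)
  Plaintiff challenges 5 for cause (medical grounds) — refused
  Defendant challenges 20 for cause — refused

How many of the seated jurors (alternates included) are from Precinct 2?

1

Removed: #1, #2, #10, #11, #12, #13, #16, #17, #18, #19.
Seated (10 incl. alternates): #3, #4, #5, #6, #7, #8, #9, #14, #15, #20.
Of those, in Precinct 2: #3 → 1.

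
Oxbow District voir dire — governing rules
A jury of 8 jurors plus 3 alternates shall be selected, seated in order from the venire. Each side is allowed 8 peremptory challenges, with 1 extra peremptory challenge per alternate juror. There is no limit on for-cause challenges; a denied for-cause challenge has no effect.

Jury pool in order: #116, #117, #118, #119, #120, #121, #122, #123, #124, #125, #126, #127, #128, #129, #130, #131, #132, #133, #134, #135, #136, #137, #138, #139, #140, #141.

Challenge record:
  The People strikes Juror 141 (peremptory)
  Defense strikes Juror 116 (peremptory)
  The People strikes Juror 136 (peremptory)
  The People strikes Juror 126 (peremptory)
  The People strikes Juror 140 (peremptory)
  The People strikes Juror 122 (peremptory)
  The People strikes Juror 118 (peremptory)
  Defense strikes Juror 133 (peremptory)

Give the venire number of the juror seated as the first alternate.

Removed: #116, #118, #122, #126, #133, #136, #140, #141.
Seating in order: seats 1–8 → #117, #119, #120, #121, #123, #124, #125, #127; alternates → #128, #129, #130.
So alternate 1 is #128.

128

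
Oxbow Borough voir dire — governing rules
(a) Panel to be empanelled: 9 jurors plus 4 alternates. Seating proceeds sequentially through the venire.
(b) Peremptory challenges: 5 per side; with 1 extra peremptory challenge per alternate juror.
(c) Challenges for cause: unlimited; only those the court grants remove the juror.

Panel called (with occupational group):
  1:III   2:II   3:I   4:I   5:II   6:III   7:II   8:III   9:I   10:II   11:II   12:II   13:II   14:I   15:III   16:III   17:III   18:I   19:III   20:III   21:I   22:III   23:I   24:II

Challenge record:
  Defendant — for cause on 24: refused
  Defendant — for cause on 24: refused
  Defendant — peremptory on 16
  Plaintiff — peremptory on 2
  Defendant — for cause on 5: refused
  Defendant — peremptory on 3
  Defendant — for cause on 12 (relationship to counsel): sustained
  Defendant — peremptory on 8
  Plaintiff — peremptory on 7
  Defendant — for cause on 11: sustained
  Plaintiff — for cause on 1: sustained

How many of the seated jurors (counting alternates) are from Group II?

Removed: #1, #2, #3, #7, #8, #11, #12, #16.
Seated (13 incl. alternates): #4, #5, #6, #9, #10, #13, #14, #15, #17, #18, #19, #20, #21.
Of those, in Group II: #5, #10, #13 → 3.

3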